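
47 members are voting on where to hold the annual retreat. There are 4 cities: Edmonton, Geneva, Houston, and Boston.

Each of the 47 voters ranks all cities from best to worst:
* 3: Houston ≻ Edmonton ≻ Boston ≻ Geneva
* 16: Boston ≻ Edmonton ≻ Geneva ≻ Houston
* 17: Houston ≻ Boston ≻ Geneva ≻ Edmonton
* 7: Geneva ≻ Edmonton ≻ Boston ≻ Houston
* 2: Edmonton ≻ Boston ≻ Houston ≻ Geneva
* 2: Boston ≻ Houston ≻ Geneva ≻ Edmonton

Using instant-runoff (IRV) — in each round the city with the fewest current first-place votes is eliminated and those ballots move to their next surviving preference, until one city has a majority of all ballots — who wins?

Round 1: Edmonton 2, Geneva 7, Houston 20, Boston 18. Edmonton eliminated.
Round 2: Geneva 7, Houston 20, Boston 20. Geneva eliminated.
Round 3: Houston 20, Boston 27. Boston has a majority (≥24).

Boston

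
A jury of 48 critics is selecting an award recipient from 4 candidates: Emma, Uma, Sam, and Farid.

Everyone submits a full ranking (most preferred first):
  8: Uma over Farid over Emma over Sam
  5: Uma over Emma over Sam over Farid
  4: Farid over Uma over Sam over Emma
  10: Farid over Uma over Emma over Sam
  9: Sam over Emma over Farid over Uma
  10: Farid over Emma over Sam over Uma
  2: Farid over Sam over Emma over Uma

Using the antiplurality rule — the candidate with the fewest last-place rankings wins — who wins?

Emma

Last-place votes: Emma 4, Uma 21, Sam 18, Farid 5.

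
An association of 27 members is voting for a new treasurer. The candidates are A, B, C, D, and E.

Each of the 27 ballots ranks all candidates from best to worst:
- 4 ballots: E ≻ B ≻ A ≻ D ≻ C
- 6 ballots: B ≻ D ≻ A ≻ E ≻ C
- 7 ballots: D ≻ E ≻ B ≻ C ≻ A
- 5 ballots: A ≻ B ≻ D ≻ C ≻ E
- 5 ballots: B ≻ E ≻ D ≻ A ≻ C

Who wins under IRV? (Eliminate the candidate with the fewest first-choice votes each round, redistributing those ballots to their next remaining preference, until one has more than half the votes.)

B

Round 1: A 5, B 11, C 0, D 7, E 4. C eliminated.
Round 2: A 5, B 11, D 7, E 4. E eliminated.
Round 3: A 5, B 15, D 7. B has a majority (≥14).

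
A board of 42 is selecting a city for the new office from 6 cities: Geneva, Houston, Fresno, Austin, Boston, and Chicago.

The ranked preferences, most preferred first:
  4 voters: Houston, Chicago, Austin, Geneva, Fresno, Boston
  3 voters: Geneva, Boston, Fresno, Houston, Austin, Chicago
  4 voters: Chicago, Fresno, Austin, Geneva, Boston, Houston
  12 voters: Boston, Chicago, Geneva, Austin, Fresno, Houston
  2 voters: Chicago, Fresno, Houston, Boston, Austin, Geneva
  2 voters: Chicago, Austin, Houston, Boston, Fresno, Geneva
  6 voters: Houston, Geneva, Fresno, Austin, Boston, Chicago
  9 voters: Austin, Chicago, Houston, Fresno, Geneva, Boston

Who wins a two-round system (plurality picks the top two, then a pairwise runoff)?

Houston

Round 1 first-place votes: Geneva 3, Houston 10, Fresno 0, Austin 9, Boston 12, Chicago 8. Boston and Houston advance.
Runoff: Boston is ranked above Houston on 19 ballots, Houston above Boston on 23.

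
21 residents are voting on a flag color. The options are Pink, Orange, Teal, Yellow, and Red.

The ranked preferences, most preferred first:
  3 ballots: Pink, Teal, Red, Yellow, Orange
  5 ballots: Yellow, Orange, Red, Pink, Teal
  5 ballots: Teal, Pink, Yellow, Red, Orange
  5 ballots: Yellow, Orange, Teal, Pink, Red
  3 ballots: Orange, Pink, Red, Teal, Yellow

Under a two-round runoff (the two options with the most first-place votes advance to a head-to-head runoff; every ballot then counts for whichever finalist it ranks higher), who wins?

Round 1 first-place votes: Pink 3, Orange 3, Teal 5, Yellow 10, Red 0. Yellow and Teal advance.
Runoff: Yellow is ranked above Teal on 10 ballots, Teal above Yellow on 11.

Teal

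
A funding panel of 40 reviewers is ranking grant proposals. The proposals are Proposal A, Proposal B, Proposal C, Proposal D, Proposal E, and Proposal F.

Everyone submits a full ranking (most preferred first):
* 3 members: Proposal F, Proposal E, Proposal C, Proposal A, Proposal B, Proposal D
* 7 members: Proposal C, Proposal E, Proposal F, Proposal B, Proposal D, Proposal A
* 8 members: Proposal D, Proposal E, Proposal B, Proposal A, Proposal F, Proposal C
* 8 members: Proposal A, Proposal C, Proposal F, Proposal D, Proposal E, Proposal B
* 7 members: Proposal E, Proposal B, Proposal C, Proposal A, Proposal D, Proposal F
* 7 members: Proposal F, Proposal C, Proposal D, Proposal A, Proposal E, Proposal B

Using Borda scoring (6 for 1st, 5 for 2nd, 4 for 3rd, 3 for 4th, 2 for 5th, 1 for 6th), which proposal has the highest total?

Proposal C

Proposal A: 3×3 + 7×1 + 8×3 + 8×6 + 7×3 + 7×3 = 130
Proposal B: 3×2 + 7×3 + 8×4 + 8×1 + 7×5 + 7×1 = 109
Proposal C: 3×4 + 7×6 + 8×1 + 8×5 + 7×4 + 7×5 = 165
Proposal D: 3×1 + 7×2 + 8×6 + 8×3 + 7×2 + 7×4 = 131
Proposal E: 3×5 + 7×5 + 8×5 + 8×2 + 7×6 + 7×2 = 162
Proposal F: 3×6 + 7×4 + 8×2 + 8×4 + 7×1 + 7×6 = 143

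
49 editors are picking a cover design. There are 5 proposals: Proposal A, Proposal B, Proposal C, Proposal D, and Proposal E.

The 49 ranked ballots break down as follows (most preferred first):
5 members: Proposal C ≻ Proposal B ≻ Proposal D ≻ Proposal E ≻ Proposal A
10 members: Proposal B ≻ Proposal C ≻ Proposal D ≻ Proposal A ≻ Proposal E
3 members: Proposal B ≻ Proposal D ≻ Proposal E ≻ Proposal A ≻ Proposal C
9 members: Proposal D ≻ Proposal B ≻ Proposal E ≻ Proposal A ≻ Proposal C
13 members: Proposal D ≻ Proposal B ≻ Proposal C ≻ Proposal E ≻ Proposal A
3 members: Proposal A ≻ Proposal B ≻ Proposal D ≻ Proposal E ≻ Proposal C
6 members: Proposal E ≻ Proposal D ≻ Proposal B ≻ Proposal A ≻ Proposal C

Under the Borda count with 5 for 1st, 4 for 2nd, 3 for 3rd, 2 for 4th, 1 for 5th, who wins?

Proposal A: 5×1 + 10×2 + 3×2 + 9×2 + 13×1 + 3×5 + 6×2 = 89
Proposal B: 5×4 + 10×5 + 3×5 + 9×4 + 13×4 + 3×4 + 6×3 = 203
Proposal C: 5×5 + 10×4 + 3×1 + 9×1 + 13×3 + 3×1 + 6×1 = 125
Proposal D: 5×3 + 10×3 + 3×4 + 9×5 + 13×5 + 3×3 + 6×4 = 200
Proposal E: 5×2 + 10×1 + 3×3 + 9×3 + 13×2 + 3×2 + 6×5 = 118

Proposal B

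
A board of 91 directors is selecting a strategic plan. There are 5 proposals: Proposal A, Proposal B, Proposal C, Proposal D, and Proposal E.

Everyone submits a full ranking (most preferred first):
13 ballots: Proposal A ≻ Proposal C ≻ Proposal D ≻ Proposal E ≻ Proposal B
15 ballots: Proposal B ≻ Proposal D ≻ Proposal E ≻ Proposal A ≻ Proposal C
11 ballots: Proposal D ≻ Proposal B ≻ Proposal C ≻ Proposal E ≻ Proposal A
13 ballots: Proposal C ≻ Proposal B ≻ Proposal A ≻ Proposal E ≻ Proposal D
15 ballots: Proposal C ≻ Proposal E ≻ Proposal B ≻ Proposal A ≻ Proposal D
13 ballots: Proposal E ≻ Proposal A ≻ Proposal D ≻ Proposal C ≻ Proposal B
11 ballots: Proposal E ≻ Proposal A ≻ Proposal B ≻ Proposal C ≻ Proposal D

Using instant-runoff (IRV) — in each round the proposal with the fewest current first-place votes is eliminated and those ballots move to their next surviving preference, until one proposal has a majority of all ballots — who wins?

Round 1: Proposal A 13, Proposal B 15, Proposal C 28, Proposal D 11, Proposal E 24. Proposal D eliminated.
Round 2: Proposal A 13, Proposal B 26, Proposal C 28, Proposal E 24. Proposal A eliminated.
Round 3: Proposal B 26, Proposal C 41, Proposal E 24. Proposal E eliminated.
Round 4: Proposal B 37, Proposal C 54. Proposal C has a majority (≥46).

Proposal C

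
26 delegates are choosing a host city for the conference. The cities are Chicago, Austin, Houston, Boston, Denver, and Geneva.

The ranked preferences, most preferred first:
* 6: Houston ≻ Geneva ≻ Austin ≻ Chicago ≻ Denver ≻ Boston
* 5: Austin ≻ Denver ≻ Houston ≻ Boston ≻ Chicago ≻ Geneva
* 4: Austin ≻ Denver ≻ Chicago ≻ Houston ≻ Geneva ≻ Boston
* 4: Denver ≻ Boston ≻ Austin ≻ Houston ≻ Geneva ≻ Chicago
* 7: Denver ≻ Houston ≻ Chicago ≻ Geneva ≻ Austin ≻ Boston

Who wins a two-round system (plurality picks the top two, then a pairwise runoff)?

Round 1 first-place votes: Chicago 0, Austin 9, Houston 6, Boston 0, Denver 11, Geneva 0. Denver and Austin advance.
Runoff: Denver is ranked above Austin on 11 ballots, Austin above Denver on 15.

Austin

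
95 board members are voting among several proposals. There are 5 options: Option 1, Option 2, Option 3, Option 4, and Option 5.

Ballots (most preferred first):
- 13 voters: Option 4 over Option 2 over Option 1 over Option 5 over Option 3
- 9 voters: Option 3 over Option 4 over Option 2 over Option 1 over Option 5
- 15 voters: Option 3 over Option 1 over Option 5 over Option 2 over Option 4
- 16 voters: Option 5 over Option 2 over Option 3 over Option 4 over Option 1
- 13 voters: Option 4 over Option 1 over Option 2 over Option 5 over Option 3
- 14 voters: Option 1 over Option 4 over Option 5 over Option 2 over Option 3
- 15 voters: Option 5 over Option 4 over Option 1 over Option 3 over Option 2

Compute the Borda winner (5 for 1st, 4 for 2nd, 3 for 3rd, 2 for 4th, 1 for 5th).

Option 4

Option 1: 13×3 + 9×2 + 15×4 + 16×1 + 13×4 + 14×5 + 15×3 = 300
Option 2: 13×4 + 9×3 + 15×2 + 16×4 + 13×3 + 14×2 + 15×1 = 255
Option 3: 13×1 + 9×5 + 15×5 + 16×3 + 13×1 + 14×1 + 15×2 = 238
Option 4: 13×5 + 9×4 + 15×1 + 16×2 + 13×5 + 14×4 + 15×4 = 329
Option 5: 13×2 + 9×1 + 15×3 + 16×5 + 13×2 + 14×3 + 15×5 = 303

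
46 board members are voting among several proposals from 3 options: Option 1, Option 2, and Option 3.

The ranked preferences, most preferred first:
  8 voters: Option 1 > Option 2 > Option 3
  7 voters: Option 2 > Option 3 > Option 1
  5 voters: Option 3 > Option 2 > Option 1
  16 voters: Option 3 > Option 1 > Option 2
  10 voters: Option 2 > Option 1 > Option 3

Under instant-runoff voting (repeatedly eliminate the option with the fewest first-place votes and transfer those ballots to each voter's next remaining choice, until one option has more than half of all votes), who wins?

Option 2

Round 1: Option 1 8, Option 2 17, Option 3 21. Option 1 eliminated.
Round 2: Option 2 25, Option 3 21. Option 2 has a majority (≥24).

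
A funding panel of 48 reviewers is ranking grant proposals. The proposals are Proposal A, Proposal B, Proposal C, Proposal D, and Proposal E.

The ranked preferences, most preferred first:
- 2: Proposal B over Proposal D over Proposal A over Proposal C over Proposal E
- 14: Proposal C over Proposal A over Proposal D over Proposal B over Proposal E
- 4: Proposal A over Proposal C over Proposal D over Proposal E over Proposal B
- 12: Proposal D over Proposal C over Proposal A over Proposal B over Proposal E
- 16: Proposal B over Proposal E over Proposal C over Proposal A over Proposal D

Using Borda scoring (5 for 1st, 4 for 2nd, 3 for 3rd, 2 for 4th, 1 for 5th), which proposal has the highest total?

Proposal A: 2×3 + 14×4 + 4×5 + 12×3 + 16×2 = 150
Proposal B: 2×5 + 14×2 + 4×1 + 12×2 + 16×5 = 146
Proposal C: 2×2 + 14×5 + 4×4 + 12×4 + 16×3 = 186
Proposal D: 2×4 + 14×3 + 4×3 + 12×5 + 16×1 = 138
Proposal E: 2×1 + 14×1 + 4×2 + 12×1 + 16×4 = 100

Proposal C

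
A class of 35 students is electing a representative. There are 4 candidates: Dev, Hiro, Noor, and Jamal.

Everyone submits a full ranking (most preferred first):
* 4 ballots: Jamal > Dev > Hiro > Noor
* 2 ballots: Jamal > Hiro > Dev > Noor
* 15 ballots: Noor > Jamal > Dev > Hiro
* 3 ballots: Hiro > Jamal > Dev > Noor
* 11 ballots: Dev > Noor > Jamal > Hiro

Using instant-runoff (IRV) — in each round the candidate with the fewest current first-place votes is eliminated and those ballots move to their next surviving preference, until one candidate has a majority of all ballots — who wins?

Dev

Round 1: Dev 11, Hiro 3, Noor 15, Jamal 6. Hiro eliminated.
Round 2: Dev 11, Noor 15, Jamal 9. Jamal eliminated.
Round 3: Dev 20, Noor 15. Dev has a majority (≥18).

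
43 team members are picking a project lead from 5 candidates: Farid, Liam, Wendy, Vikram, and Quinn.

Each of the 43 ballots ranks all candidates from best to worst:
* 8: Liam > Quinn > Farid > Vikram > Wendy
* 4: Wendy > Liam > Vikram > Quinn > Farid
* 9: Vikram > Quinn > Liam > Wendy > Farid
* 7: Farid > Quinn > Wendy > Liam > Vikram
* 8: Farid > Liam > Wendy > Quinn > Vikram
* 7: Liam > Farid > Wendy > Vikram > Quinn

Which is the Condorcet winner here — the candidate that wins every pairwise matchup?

Liam vs Farid: 28–15
Liam vs Wendy: 32–11
Liam vs Vikram: 34–9
Liam vs Quinn: 27–16
Liam beats every other candidate.

Liam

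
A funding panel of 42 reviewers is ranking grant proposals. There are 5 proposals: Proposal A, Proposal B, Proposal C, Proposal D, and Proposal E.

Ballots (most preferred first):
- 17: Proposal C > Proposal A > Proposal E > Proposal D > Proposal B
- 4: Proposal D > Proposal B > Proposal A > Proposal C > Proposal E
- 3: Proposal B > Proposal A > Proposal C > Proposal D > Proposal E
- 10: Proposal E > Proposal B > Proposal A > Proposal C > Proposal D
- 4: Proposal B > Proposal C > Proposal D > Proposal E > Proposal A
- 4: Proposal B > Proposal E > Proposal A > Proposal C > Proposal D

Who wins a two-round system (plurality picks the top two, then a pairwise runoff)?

Round 1 first-place votes: Proposal A 0, Proposal B 11, Proposal C 17, Proposal D 4, Proposal E 10. Proposal C and Proposal B advance.
Runoff: Proposal C is ranked above Proposal B on 17 ballots, Proposal B above Proposal C on 25.

Proposal B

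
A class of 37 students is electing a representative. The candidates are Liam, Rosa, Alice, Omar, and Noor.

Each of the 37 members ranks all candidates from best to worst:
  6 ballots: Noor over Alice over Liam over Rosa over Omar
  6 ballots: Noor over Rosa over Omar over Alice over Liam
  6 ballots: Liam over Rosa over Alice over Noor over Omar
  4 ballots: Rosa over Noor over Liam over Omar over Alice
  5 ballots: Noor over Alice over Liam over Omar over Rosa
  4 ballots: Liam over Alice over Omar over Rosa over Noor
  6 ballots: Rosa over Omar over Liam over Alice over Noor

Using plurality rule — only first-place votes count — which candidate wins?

First-place votes: Liam 10, Rosa 10, Alice 0, Omar 0, Noor 17.

Noor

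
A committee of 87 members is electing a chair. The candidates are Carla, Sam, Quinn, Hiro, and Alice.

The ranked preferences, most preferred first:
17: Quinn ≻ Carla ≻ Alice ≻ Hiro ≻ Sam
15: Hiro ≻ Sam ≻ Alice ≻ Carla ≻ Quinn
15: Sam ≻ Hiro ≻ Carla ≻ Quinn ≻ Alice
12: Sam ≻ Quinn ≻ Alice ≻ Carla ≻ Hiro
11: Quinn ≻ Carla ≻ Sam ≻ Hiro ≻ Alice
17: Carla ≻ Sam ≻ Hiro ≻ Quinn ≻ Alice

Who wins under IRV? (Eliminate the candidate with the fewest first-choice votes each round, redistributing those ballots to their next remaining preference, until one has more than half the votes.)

Round 1: Carla 17, Sam 27, Quinn 28, Hiro 15, Alice 0. Alice eliminated.
Round 2: Carla 17, Sam 27, Quinn 28, Hiro 15. Hiro eliminated.
Round 3: Carla 17, Sam 42, Quinn 28. Carla eliminated.
Round 4: Sam 59, Quinn 28. Sam has a majority (≥44).

Sam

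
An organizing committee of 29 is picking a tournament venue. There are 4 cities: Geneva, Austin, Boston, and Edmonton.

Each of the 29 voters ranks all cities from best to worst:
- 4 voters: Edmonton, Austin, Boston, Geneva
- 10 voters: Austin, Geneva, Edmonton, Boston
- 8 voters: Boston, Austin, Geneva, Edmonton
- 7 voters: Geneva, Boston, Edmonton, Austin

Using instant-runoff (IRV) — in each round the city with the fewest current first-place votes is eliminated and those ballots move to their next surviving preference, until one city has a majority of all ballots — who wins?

Boston

Round 1: Geneva 7, Austin 10, Boston 8, Edmonton 4. Edmonton eliminated.
Round 2: Geneva 7, Austin 14, Boston 8. Geneva eliminated.
Round 3: Austin 14, Boston 15. Boston has a majority (≥15).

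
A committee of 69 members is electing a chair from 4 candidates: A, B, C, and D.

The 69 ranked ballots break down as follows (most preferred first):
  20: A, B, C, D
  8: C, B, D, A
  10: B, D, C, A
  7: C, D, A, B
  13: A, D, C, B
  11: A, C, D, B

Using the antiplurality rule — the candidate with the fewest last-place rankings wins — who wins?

Last-place votes: A 18, B 31, C 0, D 20.

C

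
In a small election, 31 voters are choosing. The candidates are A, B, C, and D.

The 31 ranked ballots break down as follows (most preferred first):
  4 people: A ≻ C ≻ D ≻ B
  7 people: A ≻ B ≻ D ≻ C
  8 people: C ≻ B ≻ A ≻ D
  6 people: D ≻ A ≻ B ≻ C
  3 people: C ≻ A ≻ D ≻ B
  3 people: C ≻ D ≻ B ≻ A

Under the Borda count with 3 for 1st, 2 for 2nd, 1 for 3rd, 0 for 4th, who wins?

A

A: 4×3 + 7×3 + 8×1 + 6×2 + 3×2 + 3×0 = 59
B: 4×0 + 7×2 + 8×2 + 6×1 + 3×0 + 3×1 = 39
C: 4×2 + 7×0 + 8×3 + 6×0 + 3×3 + 3×3 = 50
D: 4×1 + 7×1 + 8×0 + 6×3 + 3×1 + 3×2 = 38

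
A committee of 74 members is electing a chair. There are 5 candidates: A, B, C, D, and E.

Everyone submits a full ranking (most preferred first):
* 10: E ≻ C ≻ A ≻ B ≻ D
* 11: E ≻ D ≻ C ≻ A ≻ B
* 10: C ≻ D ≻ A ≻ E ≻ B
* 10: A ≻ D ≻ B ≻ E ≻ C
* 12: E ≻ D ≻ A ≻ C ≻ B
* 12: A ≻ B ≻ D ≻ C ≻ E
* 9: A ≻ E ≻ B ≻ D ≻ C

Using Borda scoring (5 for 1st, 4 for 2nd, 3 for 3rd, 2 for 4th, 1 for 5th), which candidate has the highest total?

A: 10×3 + 11×2 + 10×3 + 10×5 + 12×3 + 12×5 + 9×5 = 273
B: 10×2 + 11×1 + 10×1 + 10×3 + 12×1 + 12×4 + 9×3 = 158
C: 10×4 + 11×3 + 10×5 + 10×1 + 12×2 + 12×2 + 9×1 = 190
D: 10×1 + 11×4 + 10×4 + 10×4 + 12×4 + 12×3 + 9×2 = 236
E: 10×5 + 11×5 + 10×2 + 10×2 + 12×5 + 12×1 + 9×4 = 253

A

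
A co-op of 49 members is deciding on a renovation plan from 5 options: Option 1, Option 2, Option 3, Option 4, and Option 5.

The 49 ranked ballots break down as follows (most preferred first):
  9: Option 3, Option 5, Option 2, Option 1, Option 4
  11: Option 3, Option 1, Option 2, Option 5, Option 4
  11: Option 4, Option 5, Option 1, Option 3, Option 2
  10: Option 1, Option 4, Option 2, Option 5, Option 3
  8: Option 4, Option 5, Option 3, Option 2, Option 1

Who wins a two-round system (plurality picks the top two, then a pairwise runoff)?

Option 4

Round 1 first-place votes: Option 1 10, Option 2 0, Option 3 20, Option 4 19, Option 5 0. Option 3 and Option 4 advance.
Runoff: Option 3 is ranked above Option 4 on 20 ballots, Option 4 above Option 3 on 29.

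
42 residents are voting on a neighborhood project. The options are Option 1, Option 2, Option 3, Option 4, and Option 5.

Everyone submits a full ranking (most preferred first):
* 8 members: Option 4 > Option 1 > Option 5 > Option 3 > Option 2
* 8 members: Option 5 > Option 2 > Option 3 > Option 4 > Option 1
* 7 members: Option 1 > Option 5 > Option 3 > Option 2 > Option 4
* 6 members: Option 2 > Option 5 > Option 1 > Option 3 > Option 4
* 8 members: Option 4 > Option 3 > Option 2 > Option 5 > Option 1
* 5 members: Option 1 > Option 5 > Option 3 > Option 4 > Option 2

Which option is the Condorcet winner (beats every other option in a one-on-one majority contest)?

Option 5

Option 5 vs Option 1: 22–20
Option 5 vs Option 2: 28–14
Option 5 vs Option 3: 34–8
Option 5 vs Option 4: 26–16
Option 5 beats every other option.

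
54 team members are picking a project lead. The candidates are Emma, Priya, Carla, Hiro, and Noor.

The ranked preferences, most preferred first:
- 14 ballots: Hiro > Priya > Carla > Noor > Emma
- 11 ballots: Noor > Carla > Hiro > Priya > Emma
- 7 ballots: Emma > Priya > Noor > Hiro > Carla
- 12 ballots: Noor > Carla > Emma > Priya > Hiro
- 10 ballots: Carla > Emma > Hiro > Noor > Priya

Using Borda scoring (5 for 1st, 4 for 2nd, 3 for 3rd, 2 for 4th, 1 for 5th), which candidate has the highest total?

Emma: 14×1 + 11×1 + 7×5 + 12×3 + 10×4 = 136
Priya: 14×4 + 11×2 + 7×4 + 12×2 + 10×1 = 140
Carla: 14×3 + 11×4 + 7×1 + 12×4 + 10×5 = 191
Hiro: 14×5 + 11×3 + 7×2 + 12×1 + 10×3 = 159
Noor: 14×2 + 11×5 + 7×3 + 12×5 + 10×2 = 184

Carla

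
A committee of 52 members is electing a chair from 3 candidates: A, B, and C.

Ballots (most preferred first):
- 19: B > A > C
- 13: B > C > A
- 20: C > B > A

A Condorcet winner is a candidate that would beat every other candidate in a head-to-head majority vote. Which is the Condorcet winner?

B vs A: 52–0
B vs C: 32–20
B beats every other candidate.

B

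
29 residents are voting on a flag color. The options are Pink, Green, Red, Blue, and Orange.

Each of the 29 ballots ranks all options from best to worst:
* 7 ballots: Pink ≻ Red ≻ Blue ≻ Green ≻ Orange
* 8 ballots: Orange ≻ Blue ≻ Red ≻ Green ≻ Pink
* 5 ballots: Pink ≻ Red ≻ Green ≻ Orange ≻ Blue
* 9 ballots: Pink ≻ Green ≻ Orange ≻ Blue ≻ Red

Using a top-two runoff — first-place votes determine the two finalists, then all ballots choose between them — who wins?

Pink

Round 1 first-place votes: Pink 21, Green 0, Red 0, Blue 0, Orange 8. Pink and Orange advance.
Runoff: Pink is ranked above Orange on 21 ballots, Orange above Pink on 8.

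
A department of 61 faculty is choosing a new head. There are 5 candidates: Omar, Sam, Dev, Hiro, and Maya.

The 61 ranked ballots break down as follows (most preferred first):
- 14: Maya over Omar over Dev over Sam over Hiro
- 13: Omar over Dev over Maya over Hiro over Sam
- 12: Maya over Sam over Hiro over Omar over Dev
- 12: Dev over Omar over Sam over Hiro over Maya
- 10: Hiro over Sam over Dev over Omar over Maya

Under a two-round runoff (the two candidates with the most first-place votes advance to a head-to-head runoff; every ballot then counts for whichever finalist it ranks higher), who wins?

Omar

Round 1 first-place votes: Omar 13, Sam 0, Dev 12, Hiro 10, Maya 26. Maya and Omar advance.
Runoff: Maya is ranked above Omar on 26 ballots, Omar above Maya on 35.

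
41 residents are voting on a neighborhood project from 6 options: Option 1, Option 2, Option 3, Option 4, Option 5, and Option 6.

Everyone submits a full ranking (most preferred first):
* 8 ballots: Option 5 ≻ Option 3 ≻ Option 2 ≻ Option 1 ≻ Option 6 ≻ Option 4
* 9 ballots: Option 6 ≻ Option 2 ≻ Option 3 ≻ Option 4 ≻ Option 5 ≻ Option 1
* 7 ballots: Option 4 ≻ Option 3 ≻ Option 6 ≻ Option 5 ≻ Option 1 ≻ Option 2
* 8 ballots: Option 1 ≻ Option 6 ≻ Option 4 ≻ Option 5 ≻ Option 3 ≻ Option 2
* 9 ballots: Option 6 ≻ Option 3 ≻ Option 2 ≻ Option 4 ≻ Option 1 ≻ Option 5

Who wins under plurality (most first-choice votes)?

Option 6

First-place votes: Option 1 8, Option 2 0, Option 3 0, Option 4 7, Option 5 8, Option 6 18.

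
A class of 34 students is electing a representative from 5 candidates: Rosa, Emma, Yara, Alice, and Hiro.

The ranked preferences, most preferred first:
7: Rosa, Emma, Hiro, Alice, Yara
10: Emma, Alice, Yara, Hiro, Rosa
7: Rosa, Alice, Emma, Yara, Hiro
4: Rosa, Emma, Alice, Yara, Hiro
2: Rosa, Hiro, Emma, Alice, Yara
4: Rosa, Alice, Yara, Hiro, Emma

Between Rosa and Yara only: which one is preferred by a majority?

Rosa is ranked above Yara on 24 ballots; Yara above Rosa on 10.

Rosa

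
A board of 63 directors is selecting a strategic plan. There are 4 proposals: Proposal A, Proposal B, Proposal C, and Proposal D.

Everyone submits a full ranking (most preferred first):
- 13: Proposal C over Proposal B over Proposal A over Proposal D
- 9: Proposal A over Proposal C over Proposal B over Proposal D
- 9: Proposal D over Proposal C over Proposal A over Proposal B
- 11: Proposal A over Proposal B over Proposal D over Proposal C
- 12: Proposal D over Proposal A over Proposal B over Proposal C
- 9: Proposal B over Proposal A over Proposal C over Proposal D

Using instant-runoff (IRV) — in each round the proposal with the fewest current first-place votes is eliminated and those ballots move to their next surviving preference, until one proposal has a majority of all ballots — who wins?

Round 1: Proposal A 20, Proposal B 9, Proposal C 13, Proposal D 21. Proposal B eliminated.
Round 2: Proposal A 29, Proposal C 13, Proposal D 21. Proposal C eliminated.
Round 3: Proposal A 42, Proposal D 21. Proposal A has a majority (≥32).

Proposal A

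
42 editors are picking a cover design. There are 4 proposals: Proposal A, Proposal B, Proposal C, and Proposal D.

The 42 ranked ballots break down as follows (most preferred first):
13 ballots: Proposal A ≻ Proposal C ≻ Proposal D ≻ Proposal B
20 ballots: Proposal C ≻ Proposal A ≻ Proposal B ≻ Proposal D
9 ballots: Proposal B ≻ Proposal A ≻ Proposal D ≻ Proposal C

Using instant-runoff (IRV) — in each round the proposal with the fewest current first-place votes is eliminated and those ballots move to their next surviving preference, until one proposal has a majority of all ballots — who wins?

Round 1: Proposal A 13, Proposal B 9, Proposal C 20, Proposal D 0. Proposal D eliminated.
Round 2: Proposal A 13, Proposal B 9, Proposal C 20. Proposal B eliminated.
Round 3: Proposal A 22, Proposal C 20. Proposal A has a majority (≥22).

Proposal A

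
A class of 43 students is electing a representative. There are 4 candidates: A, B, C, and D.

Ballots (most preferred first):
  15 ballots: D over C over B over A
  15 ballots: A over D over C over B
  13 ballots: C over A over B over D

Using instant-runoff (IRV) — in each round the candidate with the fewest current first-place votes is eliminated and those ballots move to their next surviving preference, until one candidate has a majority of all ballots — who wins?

A

Round 1: A 15, B 0, C 13, D 15. B eliminated.
Round 2: A 15, C 13, D 15. C eliminated.
Round 3: A 28, D 15. A has a majority (≥22).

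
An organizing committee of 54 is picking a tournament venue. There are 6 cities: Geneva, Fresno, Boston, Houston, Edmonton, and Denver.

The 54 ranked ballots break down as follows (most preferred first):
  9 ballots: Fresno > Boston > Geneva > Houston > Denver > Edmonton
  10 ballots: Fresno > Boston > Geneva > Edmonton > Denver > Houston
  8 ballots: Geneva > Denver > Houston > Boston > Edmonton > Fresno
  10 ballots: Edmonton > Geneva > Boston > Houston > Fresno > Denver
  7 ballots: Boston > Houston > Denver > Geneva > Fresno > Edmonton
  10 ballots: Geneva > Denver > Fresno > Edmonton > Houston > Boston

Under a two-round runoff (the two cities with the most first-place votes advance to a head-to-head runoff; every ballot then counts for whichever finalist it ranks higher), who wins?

Geneva

Round 1 first-place votes: Geneva 18, Fresno 19, Boston 7, Houston 0, Edmonton 10, Denver 0. Fresno and Geneva advance.
Runoff: Fresno is ranked above Geneva on 19 ballots, Geneva above Fresno on 35.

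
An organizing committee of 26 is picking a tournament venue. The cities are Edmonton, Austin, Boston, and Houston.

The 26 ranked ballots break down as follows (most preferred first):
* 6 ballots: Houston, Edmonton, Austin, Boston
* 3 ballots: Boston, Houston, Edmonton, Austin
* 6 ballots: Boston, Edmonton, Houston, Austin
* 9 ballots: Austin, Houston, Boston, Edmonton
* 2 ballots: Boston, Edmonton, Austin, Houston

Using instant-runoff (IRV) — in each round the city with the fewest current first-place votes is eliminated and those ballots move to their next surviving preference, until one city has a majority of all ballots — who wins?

Round 1: Edmonton 0, Austin 9, Boston 11, Houston 6. Edmonton eliminated.
Round 2: Austin 9, Boston 11, Houston 6. Houston eliminated.
Round 3: Austin 15, Boston 11. Austin has a majority (≥14).

Austin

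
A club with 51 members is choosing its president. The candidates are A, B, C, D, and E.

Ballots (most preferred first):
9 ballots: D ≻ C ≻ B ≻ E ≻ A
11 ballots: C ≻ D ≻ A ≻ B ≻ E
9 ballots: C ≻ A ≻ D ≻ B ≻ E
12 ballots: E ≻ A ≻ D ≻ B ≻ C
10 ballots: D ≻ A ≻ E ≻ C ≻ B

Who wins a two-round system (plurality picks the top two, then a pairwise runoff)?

D

Round 1 first-place votes: A 0, B 0, C 20, D 19, E 12. C and D advance.
Runoff: C is ranked above D on 20 ballots, D above C on 31.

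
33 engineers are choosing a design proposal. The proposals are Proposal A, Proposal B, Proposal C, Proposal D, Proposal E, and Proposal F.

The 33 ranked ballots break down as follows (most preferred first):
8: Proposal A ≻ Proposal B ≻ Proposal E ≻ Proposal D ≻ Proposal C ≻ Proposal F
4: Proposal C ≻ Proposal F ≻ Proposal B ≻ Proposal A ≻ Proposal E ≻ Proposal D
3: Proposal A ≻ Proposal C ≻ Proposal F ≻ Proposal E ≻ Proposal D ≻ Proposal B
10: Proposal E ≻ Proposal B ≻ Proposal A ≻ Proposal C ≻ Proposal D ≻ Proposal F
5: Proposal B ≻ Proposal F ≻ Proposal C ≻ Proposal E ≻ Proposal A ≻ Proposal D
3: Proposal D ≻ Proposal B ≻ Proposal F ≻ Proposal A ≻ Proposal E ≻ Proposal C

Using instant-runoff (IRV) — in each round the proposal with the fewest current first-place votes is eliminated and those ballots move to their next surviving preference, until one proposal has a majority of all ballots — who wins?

Round 1: Proposal A 11, Proposal B 5, Proposal C 4, Proposal D 3, Proposal E 10, Proposal F 0. Proposal F eliminated.
Round 2: Proposal A 11, Proposal B 5, Proposal C 4, Proposal D 3, Proposal E 10. Proposal D eliminated.
Round 3: Proposal A 11, Proposal B 8, Proposal C 4, Proposal E 10. Proposal C eliminated.
Round 4: Proposal A 11, Proposal B 12, Proposal E 10. Proposal E eliminated.
Round 5: Proposal A 11, Proposal B 22. Proposal B has a majority (≥17).

Proposal B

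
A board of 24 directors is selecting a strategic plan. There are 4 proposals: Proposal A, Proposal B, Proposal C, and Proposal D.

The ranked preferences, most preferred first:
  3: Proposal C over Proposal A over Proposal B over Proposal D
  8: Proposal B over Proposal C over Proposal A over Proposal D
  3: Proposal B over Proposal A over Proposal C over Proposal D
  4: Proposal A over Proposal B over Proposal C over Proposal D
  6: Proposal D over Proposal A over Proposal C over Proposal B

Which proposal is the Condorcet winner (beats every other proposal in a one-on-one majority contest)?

Proposal A

Proposal A vs Proposal B: 13–11
Proposal A vs Proposal C: 13–11
Proposal A vs Proposal D: 18–6
Proposal A beats every other proposal.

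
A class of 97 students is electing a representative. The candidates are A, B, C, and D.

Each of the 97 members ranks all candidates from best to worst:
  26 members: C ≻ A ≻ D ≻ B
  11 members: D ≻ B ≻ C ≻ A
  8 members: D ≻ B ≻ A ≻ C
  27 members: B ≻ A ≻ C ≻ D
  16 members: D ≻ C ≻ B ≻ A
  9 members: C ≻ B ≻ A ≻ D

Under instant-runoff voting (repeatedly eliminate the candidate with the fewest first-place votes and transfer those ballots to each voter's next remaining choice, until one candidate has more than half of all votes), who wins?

C

Round 1: A 0, B 27, C 35, D 35. A eliminated.
Round 2: B 27, C 35, D 35. B eliminated.
Round 3: C 62, D 35. C has a majority (≥49).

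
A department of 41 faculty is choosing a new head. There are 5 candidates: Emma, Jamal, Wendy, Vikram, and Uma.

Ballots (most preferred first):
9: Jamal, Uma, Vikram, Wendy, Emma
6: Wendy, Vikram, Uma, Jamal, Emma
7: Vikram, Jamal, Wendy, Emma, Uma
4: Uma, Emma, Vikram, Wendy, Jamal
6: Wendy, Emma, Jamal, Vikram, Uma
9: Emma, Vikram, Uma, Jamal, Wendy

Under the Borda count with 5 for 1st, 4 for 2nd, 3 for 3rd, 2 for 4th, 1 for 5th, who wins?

Vikram

Emma: 9×1 + 6×1 + 7×2 + 4×4 + 6×4 + 9×5 = 114
Jamal: 9×5 + 6×2 + 7×4 + 4×1 + 6×3 + 9×2 = 125
Wendy: 9×2 + 6×5 + 7×3 + 4×2 + 6×5 + 9×1 = 116
Vikram: 9×3 + 6×4 + 7×5 + 4×3 + 6×2 + 9×4 = 146
Uma: 9×4 + 6×3 + 7×1 + 4×5 + 6×1 + 9×3 = 114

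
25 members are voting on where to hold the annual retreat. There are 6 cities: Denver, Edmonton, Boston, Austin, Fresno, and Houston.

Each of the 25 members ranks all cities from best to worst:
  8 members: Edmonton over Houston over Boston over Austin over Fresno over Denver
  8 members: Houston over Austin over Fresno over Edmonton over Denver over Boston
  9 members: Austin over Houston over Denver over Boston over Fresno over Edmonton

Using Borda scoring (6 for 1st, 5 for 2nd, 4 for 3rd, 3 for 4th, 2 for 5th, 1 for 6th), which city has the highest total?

Denver: 8×1 + 8×2 + 9×4 = 60
Edmonton: 8×6 + 8×3 + 9×1 = 81
Boston: 8×4 + 8×1 + 9×3 = 67
Austin: 8×3 + 8×5 + 9×6 = 118
Fresno: 8×2 + 8×4 + 9×2 = 66
Houston: 8×5 + 8×6 + 9×5 = 133

Houston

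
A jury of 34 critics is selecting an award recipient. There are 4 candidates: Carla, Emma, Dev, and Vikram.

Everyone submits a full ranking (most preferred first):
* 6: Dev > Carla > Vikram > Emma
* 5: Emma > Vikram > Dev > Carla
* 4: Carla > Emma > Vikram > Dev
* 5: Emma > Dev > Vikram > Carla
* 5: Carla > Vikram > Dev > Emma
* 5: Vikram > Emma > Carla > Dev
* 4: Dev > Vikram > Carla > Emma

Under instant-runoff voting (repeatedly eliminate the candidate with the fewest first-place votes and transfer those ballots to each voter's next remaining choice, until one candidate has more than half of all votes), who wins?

Emma

Round 1: Carla 9, Emma 10, Dev 10, Vikram 5. Vikram eliminated.
Round 2: Carla 9, Emma 15, Dev 10. Carla eliminated.
Round 3: Emma 19, Dev 15. Emma has a majority (≥18).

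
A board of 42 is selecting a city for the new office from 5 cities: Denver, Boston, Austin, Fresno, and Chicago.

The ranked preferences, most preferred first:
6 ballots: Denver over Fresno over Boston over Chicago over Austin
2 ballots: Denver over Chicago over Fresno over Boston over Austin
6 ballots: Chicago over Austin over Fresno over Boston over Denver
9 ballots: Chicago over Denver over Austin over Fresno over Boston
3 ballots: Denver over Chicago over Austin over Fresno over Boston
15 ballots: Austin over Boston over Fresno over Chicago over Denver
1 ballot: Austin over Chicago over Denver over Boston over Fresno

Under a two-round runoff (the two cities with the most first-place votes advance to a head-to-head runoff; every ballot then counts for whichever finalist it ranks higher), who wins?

Chicago

Round 1 first-place votes: Denver 11, Boston 0, Austin 16, Fresno 0, Chicago 15. Austin and Chicago advance.
Runoff: Austin is ranked above Chicago on 16 ballots, Chicago above Austin on 26.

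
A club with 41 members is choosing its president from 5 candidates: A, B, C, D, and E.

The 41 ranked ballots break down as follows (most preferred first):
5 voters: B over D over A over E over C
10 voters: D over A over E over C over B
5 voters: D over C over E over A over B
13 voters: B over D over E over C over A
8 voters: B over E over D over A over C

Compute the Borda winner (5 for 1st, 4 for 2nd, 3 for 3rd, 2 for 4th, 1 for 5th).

D

A: 5×3 + 10×4 + 5×2 + 13×1 + 8×2 = 94
B: 5×5 + 10×1 + 5×1 + 13×5 + 8×5 = 145
C: 5×1 + 10×2 + 5×4 + 13×2 + 8×1 = 79
D: 5×4 + 10×5 + 5×5 + 13×4 + 8×3 = 171
E: 5×2 + 10×3 + 5×3 + 13×3 + 8×4 = 126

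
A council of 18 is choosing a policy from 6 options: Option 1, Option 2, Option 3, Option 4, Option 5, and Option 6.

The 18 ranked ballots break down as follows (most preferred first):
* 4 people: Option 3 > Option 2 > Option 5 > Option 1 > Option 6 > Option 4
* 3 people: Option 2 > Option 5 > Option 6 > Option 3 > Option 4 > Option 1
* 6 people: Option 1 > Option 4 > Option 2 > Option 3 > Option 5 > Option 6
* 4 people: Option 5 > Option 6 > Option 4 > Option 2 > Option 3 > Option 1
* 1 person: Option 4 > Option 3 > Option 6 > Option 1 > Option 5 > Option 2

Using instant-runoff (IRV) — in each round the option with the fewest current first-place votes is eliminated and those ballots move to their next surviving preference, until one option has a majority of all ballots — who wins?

Option 5

Round 1: Option 1 6, Option 2 3, Option 3 4, Option 4 1, Option 5 4, Option 6 0. Option 6 eliminated.
Round 2: Option 1 6, Option 2 3, Option 3 4, Option 4 1, Option 5 4. Option 4 eliminated.
Round 3: Option 1 6, Option 2 3, Option 3 5, Option 5 4. Option 2 eliminated.
Round 4: Option 1 6, Option 3 5, Option 5 7. Option 3 eliminated.
Round 5: Option 1 7, Option 5 11. Option 5 has a majority (≥10).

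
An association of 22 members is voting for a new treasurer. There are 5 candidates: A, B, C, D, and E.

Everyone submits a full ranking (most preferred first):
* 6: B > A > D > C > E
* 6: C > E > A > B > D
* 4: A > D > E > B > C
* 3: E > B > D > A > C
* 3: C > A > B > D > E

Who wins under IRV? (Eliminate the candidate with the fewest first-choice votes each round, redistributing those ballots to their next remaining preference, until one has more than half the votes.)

B

Round 1: A 4, B 6, C 9, D 0, E 3. D eliminated.
Round 2: A 4, B 6, C 9, E 3. E eliminated.
Round 3: A 4, B 9, C 9. A eliminated.
Round 4: B 13, C 9. B has a majority (≥12).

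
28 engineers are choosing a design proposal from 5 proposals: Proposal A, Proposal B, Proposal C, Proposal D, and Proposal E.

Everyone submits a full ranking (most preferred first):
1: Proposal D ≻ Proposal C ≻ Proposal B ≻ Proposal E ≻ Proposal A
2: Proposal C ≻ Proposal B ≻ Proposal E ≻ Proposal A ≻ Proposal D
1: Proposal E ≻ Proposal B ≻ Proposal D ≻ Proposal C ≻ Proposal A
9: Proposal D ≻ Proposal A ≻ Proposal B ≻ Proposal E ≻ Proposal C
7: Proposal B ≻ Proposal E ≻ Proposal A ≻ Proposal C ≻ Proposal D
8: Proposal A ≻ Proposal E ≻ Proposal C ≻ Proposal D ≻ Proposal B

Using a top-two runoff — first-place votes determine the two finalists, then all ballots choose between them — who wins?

Proposal A

Round 1 first-place votes: Proposal A 8, Proposal B 7, Proposal C 2, Proposal D 10, Proposal E 1. Proposal D and Proposal A advance.
Runoff: Proposal D is ranked above Proposal A on 11 ballots, Proposal A above Proposal D on 17.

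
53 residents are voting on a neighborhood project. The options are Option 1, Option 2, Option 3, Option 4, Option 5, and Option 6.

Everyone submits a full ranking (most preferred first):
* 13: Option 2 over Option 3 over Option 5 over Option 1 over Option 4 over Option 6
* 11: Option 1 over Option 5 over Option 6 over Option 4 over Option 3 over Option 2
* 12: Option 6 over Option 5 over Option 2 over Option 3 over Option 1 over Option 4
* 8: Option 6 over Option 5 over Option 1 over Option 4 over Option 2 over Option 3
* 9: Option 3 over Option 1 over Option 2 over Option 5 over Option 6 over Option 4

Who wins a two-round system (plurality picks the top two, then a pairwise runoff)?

Round 1 first-place votes: Option 1 11, Option 2 13, Option 3 9, Option 4 0, Option 5 0, Option 6 20. Option 6 and Option 2 advance.
Runoff: Option 6 is ranked above Option 2 on 31 ballots, Option 2 above Option 6 on 22.

Option 6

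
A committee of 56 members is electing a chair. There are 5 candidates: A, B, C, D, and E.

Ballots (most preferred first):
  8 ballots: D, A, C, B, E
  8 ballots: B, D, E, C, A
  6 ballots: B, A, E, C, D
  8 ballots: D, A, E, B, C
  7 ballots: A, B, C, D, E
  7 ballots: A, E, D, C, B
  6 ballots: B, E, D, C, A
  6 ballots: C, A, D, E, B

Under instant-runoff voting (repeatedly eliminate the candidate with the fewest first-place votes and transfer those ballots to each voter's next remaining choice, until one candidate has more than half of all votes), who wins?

Round 1: A 14, B 20, C 6, D 16, E 0. E eliminated.
Round 2: A 14, B 20, C 6, D 16. C eliminated.
Round 3: A 20, B 20, D 16. D eliminated.
Round 4: A 36, B 20. A has a majority (≥29).

A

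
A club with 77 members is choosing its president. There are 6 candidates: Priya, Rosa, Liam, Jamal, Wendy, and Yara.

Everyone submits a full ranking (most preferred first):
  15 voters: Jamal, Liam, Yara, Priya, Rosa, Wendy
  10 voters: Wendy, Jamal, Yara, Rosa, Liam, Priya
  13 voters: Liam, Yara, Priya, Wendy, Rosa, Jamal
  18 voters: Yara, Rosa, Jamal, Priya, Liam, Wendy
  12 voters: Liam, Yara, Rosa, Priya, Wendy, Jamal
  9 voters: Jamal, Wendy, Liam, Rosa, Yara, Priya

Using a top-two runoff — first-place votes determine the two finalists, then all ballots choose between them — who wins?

Round 1 first-place votes: Priya 0, Rosa 0, Liam 25, Jamal 24, Wendy 10, Yara 18. Liam and Jamal advance.
Runoff: Liam is ranked above Jamal on 25 ballots, Jamal above Liam on 52.

Jamal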